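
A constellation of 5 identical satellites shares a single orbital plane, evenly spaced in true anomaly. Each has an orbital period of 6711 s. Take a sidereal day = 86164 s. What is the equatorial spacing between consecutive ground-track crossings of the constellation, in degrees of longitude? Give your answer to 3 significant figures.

Single-satellite node shift = (6711.0/86164) × 360° = 28.04°.
With 5 satellites evenly phased, successive equator crossings are 28.04/5 = 5.608° apart.

5.61°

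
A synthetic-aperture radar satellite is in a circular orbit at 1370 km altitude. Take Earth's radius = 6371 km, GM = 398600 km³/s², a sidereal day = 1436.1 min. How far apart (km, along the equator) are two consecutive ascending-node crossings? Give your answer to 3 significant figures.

3150 km

Semi-major axis a = 6371 + 1370 = 7741 km. Period T = 2π√(a³/μ) = 2π√(7741³/398600) = 6778.1 s = 112.97 min.
During one orbit Earth rotates (6778.1 / 86166) × 360° = 28.32°.
At the equator that is 28.32° × (2π·6371/360) km/° = 28.32 × 111.2 = 3149 km.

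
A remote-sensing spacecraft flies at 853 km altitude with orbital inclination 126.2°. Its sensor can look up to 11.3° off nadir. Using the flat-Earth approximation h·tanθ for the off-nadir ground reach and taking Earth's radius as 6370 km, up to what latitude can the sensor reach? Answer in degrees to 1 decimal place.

Retrograde orbit: the ground track reaches ±(180° − i) = ±(180 − 126.2) = ±53.8°.
Sensor half-swath on the ground ≈ 853·tan(11.3°) = 170 km = 1.53° of latitude.
Maximum observable latitude ≈ 53.8 + 1.53 = 55.3°.

55.3°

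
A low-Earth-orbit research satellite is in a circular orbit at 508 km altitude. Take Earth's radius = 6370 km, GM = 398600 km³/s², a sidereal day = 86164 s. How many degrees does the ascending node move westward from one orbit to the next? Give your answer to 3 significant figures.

23.7°

Semi-major axis a = 6370 + 508 = 6878 km. Period T = 2π√(a³/μ) = 2π√(6878³/398600) = 5676.8 s = 94.61 min.
During one orbit Earth rotates (5676.8 / 86164) × 360° = 23.72°.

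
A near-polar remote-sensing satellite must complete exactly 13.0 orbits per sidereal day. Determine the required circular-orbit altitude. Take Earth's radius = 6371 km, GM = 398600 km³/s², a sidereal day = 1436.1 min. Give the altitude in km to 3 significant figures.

1260 km

Required period T = 86166 / 13.0 = 6628.2 s.
From T = 2π√(a³/μ): a = (μ T²/4π²)^(1/3) = (398600 × 6628.2² / 4π²)^(1/3) = 7626 km.
Altitude h = a − R = 7626 − 6371 = 1255 km.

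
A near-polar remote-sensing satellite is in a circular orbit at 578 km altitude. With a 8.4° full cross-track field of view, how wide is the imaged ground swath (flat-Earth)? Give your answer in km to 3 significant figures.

84.9 km

Half-angle = 8.4°/2 = 4.2°.
Swath width ≈ 2h·tan(θ/2) = 2 × 578 × tan(4.2°) = 84.9 km.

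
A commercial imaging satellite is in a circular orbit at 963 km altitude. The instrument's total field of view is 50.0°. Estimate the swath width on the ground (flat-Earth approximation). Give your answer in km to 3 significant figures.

898 km

Half-angle = 50.0°/2 = 25°.
Swath width ≈ 2h·tan(θ/2) = 2 × 963 × tan(25°) = 898.1 km.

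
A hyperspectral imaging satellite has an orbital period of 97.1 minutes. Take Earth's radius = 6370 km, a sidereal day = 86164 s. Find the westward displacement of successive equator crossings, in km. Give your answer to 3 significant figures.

T = 97.1 min = 5826.0 s.
During one orbit Earth rotates (5826.0 / 86164) × 360° = 24.34°.
At the equator that is 24.34° × (2π·6370/360) km/° = 24.34 × 111.2 = 2706 km.

2710 km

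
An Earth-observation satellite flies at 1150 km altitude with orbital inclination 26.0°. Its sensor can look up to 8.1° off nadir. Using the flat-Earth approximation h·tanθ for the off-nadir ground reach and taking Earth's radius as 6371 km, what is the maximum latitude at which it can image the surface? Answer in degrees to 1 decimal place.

For a prograde orbit the ground track reaches latitude ±i = ±26.0°.
Sensor half-swath on the ground ≈ 1150·tan(8.1°) = 164 km = 1.47° of latitude.
Maximum observable latitude ≈ 26.0 + 1.47 = 27.5°.

27.5°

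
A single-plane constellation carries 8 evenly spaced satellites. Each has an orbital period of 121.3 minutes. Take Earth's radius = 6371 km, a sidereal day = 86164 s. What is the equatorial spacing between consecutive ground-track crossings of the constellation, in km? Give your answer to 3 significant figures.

T = 121.3 min = 7278.0 s.
Single-satellite node shift = (7278.0/86164) × 360° = 30.41°.
With 8 satellites evenly phased, successive equator crossings are 30.41/8 = 3.801° apart.
That is 3.801 × 111.2 = 423 km at the equator.

423 km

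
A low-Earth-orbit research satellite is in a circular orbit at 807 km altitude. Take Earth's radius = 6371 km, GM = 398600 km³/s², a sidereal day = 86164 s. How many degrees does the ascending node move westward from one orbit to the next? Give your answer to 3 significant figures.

25.3°

Semi-major axis a = 6371 + 807 = 7178 km. Period T = 2π√(a³/μ) = 2π√(7178³/398600) = 6052.2 s = 100.87 min.
During one orbit Earth rotates (6052.2 / 86164) × 360° = 25.29°.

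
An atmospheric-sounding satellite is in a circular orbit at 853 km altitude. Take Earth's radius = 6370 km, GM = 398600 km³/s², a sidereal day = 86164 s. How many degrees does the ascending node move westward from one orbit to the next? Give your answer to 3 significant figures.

Semi-major axis a = 6370 + 853 = 7223 km. Period T = 2π√(a³/μ) = 2π√(7223³/398600) = 6109.2 s = 101.82 min.
During one orbit Earth rotates (6109.2 / 86164) × 360° = 25.52°.

25.5°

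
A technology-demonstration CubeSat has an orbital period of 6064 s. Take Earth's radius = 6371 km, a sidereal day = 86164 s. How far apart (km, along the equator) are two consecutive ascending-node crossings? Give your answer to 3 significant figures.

2820 km

During one orbit Earth rotates (6064.0 / 86164) × 360° = 25.34°.
At the equator that is 25.34° × (2π·6371/360) km/° = 25.34 × 111.2 = 2817 km.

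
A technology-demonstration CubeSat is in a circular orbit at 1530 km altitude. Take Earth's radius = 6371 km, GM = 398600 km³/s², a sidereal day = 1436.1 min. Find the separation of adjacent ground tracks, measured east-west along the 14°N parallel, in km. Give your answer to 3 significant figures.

Semi-major axis a = 6371 + 1530 = 7901 km. Period T = 2π√(a³/μ) = 2π√(7901³/398600) = 6989.3 s = 116.49 min.
Node shift per orbit = (6989.3/86166) × 360° = 29.20°.
Equatorial spacing = 29.20 × 111.2 km/° = 3247 km.
At 14° latitude, spacing = 3247 × cos(14°) = 3151 km.

3150 km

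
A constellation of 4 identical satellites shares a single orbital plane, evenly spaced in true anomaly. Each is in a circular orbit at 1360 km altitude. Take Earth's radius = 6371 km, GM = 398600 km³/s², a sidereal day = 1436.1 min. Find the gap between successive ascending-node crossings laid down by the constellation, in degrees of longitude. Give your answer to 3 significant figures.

7.07°

Semi-major axis a = 6371 + 1360 = 7731 km. Period T = 2π√(a³/μ) = 2π√(7731³/398600) = 6765.0 s = 112.75 min.
Single-satellite node shift = (6765.0/86166) × 360° = 28.26°.
With 4 satellites evenly phased, successive equator crossings are 28.26/4 = 7.066° apart.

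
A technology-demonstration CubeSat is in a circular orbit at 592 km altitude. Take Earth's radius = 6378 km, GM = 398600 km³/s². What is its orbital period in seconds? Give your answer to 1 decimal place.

Semi-major axis a = 6378 + 592 = 6970 km. Period T = 2π√(a³/μ) = 2π√(6970³/398600) = 5791.1 s = 96.52 min.

5791.1 seconds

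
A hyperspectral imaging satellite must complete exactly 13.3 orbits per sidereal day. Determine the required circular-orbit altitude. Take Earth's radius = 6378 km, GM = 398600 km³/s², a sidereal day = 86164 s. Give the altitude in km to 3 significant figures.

Required period T = 86164 / 13.3 = 6478.5 s.
From T = 2π√(a³/μ): a = (μ T²/4π²)^(1/3) = (398600 × 6478.5² / 4π²)^(1/3) = 7511 km.
Altitude h = a − R = 7511 − 6378 = 1133 km.

1130 km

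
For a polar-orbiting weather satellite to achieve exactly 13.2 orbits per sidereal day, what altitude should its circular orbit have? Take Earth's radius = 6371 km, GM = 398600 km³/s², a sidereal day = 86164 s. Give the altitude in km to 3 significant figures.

Required period T = 86164 / 13.2 = 6527.6 s.
From T = 2π√(a³/μ): a = (μ T²/4π²)^(1/3) = (398600 × 6527.6² / 4π²)^(1/3) = 7549 km.
Altitude h = a − R = 7549 − 6371 = 1178 km.

1180 km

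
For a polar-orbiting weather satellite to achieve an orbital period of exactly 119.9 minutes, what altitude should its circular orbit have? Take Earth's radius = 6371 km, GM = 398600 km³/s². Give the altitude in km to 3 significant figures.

T = 119.9 min = 7194.0 s.
From T = 2π√(a³/μ): a = (μ T²/4π²)^(1/3) = (398600 × 7194.0² / 4π²)^(1/3) = 8055 km.
Altitude h = a − R = 8055 − 6371 = 1684 km.

1680 km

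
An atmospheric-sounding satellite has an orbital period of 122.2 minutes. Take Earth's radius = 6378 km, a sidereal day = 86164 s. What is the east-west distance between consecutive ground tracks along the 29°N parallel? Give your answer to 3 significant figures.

T = 122.2 min = 7332.0 s.
Node shift per orbit = (7332.0/86164) × 360° = 30.63°.
Equatorial spacing = 30.63 × 111.3 km/° = 3410 km.
At 29° latitude, spacing = 3410 × cos(29°) = 2982 km.

2980 km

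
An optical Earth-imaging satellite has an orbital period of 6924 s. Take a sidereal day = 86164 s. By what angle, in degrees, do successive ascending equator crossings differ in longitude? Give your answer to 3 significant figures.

During one orbit Earth rotates (6924.0 / 86164) × 360° = 28.93°.

28.9°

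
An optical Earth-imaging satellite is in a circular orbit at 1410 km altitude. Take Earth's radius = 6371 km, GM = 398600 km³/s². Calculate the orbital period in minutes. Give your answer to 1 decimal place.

Semi-major axis a = 6371 + 1410 = 7781 km. Period T = 2π√(a³/μ) = 2π√(7781³/398600) = 6830.7 s = 113.84 min.

113.8 min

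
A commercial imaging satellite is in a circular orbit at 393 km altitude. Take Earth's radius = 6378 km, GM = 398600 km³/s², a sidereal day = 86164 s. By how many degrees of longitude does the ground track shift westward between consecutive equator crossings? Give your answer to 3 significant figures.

23.2°

Semi-major axis a = 6378 + 393 = 6771 km. Period T = 2π√(a³/μ) = 2π√(6771³/398600) = 5544.9 s = 92.41 min.
During one orbit Earth rotates (5544.9 / 86164) × 360° = 23.17°.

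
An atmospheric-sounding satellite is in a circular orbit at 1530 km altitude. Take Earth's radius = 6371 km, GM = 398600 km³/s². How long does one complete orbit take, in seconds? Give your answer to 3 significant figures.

6990 seconds

Semi-major axis a = 6371 + 1530 = 7901 km. Period T = 2π√(a³/μ) = 2π√(7901³/398600) = 6989.3 s = 116.49 min.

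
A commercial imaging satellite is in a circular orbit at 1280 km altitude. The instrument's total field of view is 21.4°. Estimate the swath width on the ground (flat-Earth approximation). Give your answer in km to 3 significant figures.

484 km

Half-angle = 21.4°/2 = 10.7°.
Swath width ≈ 2h·tan(θ/2) = 2 × 1280 × tan(10.7°) = 483.7 km.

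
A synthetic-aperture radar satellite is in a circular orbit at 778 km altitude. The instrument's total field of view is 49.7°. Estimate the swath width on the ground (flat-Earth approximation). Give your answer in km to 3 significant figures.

Half-angle = 49.7°/2 = 24.85°.
Swath width ≈ 2h·tan(θ/2) = 2 × 778 × tan(24.85°) = 720.6 km.

721 km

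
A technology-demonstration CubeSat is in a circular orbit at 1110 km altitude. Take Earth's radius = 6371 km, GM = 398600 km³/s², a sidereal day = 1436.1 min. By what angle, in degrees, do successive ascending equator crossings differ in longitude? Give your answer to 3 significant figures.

26.9°

Semi-major axis a = 6371 + 1110 = 7481 km. Period T = 2π√(a³/μ) = 2π√(7481³/398600) = 6439.5 s = 107.32 min.
During one orbit Earth rotates (6439.5 / 86166) × 360° = 26.90°.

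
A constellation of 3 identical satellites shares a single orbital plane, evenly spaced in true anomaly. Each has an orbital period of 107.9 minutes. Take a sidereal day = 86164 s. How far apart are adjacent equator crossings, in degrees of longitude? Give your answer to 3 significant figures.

T = 107.9 min = 6474.0 s.
Single-satellite node shift = (6474.0/86164) × 360° = 27.05°.
With 3 satellites evenly phased, successive equator crossings are 27.05/3 = 9.016° apart.

9.02°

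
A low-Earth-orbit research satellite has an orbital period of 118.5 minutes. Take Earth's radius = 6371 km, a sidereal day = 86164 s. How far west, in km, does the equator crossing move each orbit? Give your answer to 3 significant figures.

3300 km

T = 118.5 min = 7110.0 s.
During one orbit Earth rotates (7110.0 / 86164) × 360° = 29.71°.
At the equator that is 29.71° × (2π·6371/360) km/° = 29.71 × 111.2 = 3303 km.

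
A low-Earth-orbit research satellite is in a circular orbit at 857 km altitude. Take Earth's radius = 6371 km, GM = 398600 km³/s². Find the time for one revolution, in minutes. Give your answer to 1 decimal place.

Semi-major axis a = 6371 + 857 = 7228 km. Period T = 2π√(a³/μ) = 2π√(7228³/398600) = 6115.6 s = 101.93 min.

101.9 min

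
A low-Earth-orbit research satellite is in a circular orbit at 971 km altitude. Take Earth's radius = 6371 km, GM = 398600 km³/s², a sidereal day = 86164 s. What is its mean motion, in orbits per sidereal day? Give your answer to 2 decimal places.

13.76

Semi-major axis a = 6371 + 971 = 7342 km. Period T = 2π√(a³/μ) = 2π√(7342³/398600) = 6260.8 s = 104.35 min.
Orbits per sidereal day = 86164 / 6260.8 = 13.762.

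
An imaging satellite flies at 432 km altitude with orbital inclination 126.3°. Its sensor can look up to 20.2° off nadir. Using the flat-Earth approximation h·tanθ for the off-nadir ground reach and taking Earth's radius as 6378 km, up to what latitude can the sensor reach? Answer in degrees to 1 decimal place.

Retrograde orbit: the ground track reaches ±(180° − i) = ±(180 − 126.3) = ±53.7°.
Sensor half-swath on the ground ≈ 432·tan(20.2°) = 159 km = 1.43° of latitude.
Maximum observable latitude ≈ 53.7 + 1.43 = 55.1°.

55.1°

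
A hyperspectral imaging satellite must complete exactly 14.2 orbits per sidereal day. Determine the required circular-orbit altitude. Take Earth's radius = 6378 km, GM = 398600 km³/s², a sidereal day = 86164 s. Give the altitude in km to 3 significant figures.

Required period T = 86164 / 14.2 = 6067.9 s.
From T = 2π√(a³/μ): a = (μ T²/4π²)^(1/3) = (398600 × 6067.9² / 4π²)^(1/3) = 7190 km.
Altitude h = a − R = 7190 − 6378 = 812 km.

812 km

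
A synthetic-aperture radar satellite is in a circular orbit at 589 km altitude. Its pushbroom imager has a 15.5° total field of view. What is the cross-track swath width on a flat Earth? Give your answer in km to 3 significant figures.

Half-angle = 15.5°/2 = 7.75°.
Swath width ≈ 2h·tan(θ/2) = 2 × 589 × tan(7.75°) = 160.3 km.

160 km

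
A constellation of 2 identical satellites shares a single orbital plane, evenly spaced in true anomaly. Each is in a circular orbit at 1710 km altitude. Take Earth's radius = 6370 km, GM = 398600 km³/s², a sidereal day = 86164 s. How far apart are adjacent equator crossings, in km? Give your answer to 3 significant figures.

1680 km

Semi-major axis a = 6370 + 1710 = 8080 km. Period T = 2π√(a³/μ) = 2π√(8080³/398600) = 7228.2 s = 120.47 min.
Single-satellite node shift = (7228.2/86164) × 360° = 30.20°.
With 2 satellites evenly phased, successive equator crossings are 30.20/2 = 15.100° apart.
That is 15.100 × 111.2 = 1679 km at the equator.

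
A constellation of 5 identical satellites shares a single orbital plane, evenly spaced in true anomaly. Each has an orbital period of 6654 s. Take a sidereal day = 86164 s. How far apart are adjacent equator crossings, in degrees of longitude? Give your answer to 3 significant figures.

Single-satellite node shift = (6654.0/86164) × 360° = 27.80°.
With 5 satellites evenly phased, successive equator crossings are 27.80/5 = 5.560° apart.

5.56°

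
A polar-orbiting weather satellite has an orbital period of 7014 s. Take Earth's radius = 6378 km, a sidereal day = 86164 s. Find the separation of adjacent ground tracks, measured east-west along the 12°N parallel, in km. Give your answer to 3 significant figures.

3190 km

Node shift per orbit = (7014.0/86164) × 360° = 29.31°.
Equatorial spacing = 29.31 × 111.3 km/° = 3262 km.
At 12° latitude, spacing = 3262 × cos(12°) = 3191 km.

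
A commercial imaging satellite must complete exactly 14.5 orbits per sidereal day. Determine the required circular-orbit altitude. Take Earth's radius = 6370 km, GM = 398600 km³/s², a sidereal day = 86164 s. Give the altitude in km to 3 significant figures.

721 km

Required period T = 86164 / 14.5 = 5942.3 s.
From T = 2π√(a³/μ): a = (μ T²/4π²)^(1/3) = (398600 × 5942.3² / 4π²)^(1/3) = 7091 km.
Altitude h = a − R = 7091 − 6370 = 721 km.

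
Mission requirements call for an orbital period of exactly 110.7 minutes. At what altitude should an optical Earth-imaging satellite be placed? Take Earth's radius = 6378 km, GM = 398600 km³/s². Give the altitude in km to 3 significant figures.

1260 km

T = 110.7 min = 6642.0 s.
From T = 2π√(a³/μ): a = (μ T²/4π²)^(1/3) = (398600 × 6642.0² / 4π²)^(1/3) = 7637 km.
Altitude h = a − R = 7637 − 6378 = 1259 km.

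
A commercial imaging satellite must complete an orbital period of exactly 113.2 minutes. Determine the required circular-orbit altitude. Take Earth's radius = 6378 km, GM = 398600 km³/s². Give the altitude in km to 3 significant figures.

1370 km

T = 113.2 min = 6792.0 s.
From T = 2π√(a³/μ): a = (μ T²/4π²)^(1/3) = (398600 × 6792.0² / 4π²)^(1/3) = 7752 km.
Altitude h = a − R = 7752 − 6378 = 1374 km.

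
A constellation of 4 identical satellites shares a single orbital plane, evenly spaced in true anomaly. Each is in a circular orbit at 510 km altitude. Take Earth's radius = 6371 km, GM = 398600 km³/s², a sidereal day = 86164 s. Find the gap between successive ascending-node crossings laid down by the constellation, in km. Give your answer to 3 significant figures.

Semi-major axis a = 6371 + 510 = 6881 km. Period T = 2π√(a³/μ) = 2π√(6881³/398600) = 5680.5 s = 94.68 min.
Single-satellite node shift = (5680.5/86164) × 360° = 23.73°.
With 4 satellites evenly phased, successive equator crossings are 23.73/4 = 5.933° apart.
That is 5.933 × 111.2 = 660 km at the equator.

660 km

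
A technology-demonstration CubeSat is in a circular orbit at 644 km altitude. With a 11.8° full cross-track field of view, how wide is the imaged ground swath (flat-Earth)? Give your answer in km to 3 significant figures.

133 km

Half-angle = 11.8°/2 = 5.9°.
Swath width ≈ 2h·tan(θ/2) = 2 × 644 × tan(5.9°) = 133.1 km.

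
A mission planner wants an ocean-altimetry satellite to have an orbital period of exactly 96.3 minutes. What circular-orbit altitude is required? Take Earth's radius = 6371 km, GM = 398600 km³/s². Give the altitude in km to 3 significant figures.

588 km

T = 96.3 min = 5778.0 s.
From T = 2π√(a³/μ): a = (μ T²/4π²)^(1/3) = (398600 × 5778.0² / 4π²)^(1/3) = 6959 km.
Altitude h = a − R = 6959 − 6371 = 588 km.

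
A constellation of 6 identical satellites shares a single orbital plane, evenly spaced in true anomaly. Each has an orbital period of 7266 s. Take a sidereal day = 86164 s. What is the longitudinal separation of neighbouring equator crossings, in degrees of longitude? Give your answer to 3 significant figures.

5.06°

Single-satellite node shift = (7266.0/86164) × 360° = 30.36°.
With 6 satellites evenly phased, successive equator crossings are 30.36/6 = 5.060° apart.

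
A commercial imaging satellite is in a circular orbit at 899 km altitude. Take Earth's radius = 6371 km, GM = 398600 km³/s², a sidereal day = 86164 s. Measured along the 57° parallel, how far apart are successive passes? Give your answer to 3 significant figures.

Semi-major axis a = 6371 + 899 = 7270 km. Period T = 2π√(a³/μ) = 2π√(7270³/398600) = 6169.0 s = 102.82 min.
Node shift per orbit = (6169.0/86164) × 360° = 25.77°.
Equatorial spacing = 25.77 × 111.2 km/° = 2866 km.
At 57° latitude, spacing = 2866 × cos(57°) = 1561 km.

1560 km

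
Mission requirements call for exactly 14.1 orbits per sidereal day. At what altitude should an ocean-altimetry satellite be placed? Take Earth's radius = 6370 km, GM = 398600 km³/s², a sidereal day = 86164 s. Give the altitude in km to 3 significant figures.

854 km

Required period T = 86164 / 14.1 = 6110.9 s.
From T = 2π√(a³/μ): a = (μ T²/4π²)^(1/3) = (398600 × 6110.9² / 4π²)^(1/3) = 7224 km.
Altitude h = a − R = 7224 − 6370 = 854 km.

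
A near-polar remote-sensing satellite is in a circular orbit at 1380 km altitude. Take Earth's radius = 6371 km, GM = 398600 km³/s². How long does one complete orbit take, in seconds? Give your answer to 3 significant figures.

Semi-major axis a = 6371 + 1380 = 7751 km. Period T = 2π√(a³/μ) = 2π√(7751³/398600) = 6791.2 s = 113.19 min.

6790 seconds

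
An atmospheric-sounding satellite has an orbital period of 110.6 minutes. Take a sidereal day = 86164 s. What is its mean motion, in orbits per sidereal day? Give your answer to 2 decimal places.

12.98

T = 110.6 min = 6636.0 s.
Orbits per sidereal day = 86164 / 6636.0 = 12.984.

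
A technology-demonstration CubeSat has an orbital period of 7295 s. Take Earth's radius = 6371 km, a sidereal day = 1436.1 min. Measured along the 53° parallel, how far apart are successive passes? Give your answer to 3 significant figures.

Node shift per orbit = (7295.0/86166) × 360° = 30.48°.
Equatorial spacing = 30.48 × 111.2 km/° = 3389 km.
At 53° latitude, spacing = 3389 × cos(53°) = 2040 km.

2040 km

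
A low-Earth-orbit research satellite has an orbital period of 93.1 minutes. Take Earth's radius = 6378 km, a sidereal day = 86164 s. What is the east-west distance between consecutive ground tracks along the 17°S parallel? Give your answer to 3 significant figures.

2480 km

T = 93.1 min = 5586.0 s.
Node shift per orbit = (5586.0/86164) × 360° = 23.34°.
Equatorial spacing = 23.34 × 111.3 km/° = 2598 km.
At 17° latitude, spacing = 2598 × cos(17°) = 2484 km.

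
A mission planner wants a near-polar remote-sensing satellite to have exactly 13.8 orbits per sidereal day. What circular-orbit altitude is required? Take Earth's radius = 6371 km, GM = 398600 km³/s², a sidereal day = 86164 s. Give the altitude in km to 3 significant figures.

958 km

Required period T = 86164 / 13.8 = 6243.8 s.
From T = 2π√(a³/μ): a = (μ T²/4π²)^(1/3) = (398600 × 6243.8² / 4π²)^(1/3) = 7329 km.
Altitude h = a − R = 7329 − 6371 = 958 km.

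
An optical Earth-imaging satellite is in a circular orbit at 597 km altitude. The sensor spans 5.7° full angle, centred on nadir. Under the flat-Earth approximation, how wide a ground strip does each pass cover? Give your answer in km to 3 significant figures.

Half-angle = 5.7°/2 = 2.85°.
Swath width ≈ 2h·tan(θ/2) = 2 × 597 × tan(2.85°) = 59.4 km.

59.4 km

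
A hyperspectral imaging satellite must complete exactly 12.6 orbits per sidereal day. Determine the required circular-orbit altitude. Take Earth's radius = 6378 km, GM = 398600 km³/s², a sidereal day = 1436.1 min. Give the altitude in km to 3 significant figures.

1410 km

Required period T = 86166 / 12.6 = 6838.6 s.
From T = 2π√(a³/μ): a = (μ T²/4π²)^(1/3) = (398600 × 6838.6² / 4π²)^(1/3) = 7787 km.
Altitude h = a − R = 7787 − 6378 = 1409 km.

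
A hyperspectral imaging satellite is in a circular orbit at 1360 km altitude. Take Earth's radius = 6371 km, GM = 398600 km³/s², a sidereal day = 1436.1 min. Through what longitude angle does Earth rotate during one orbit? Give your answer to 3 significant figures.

Semi-major axis a = 6371 + 1360 = 7731 km. Period T = 2π√(a³/μ) = 2π√(7731³/398600) = 6765.0 s = 112.75 min.
During one orbit Earth rotates (6765.0 / 86166) × 360° = 28.26°.

28.3°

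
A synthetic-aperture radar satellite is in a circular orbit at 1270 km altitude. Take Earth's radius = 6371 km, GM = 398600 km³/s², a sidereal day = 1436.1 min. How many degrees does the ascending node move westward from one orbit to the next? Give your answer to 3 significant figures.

Semi-major axis a = 6371 + 1270 = 7641 km. Period T = 2π√(a³/μ) = 2π√(7641³/398600) = 6647.2 s = 110.79 min.
During one orbit Earth rotates (6647.2 / 86166) × 360° = 27.77°.

27.8°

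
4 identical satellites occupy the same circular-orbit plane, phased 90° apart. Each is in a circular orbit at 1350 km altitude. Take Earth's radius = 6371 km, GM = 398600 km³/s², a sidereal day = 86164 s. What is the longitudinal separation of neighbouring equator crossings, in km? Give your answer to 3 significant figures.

Semi-major axis a = 6371 + 1350 = 7721 km. Period T = 2π√(a³/μ) = 2π√(7721³/398600) = 6751.8 s = 112.53 min.
Single-satellite node shift = (6751.8/86164) × 360° = 28.21°.
With 4 satellites evenly phased, successive equator crossings are 28.21/4 = 7.052° apart.
That is 7.052 × 111.2 = 784 km at the equator.

784 km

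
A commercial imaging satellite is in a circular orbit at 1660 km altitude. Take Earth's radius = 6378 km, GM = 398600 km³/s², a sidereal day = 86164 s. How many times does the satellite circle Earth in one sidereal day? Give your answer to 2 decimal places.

Semi-major axis a = 6378 + 1660 = 8038 km. Period T = 2π√(a³/μ) = 2π√(8038³/398600) = 7171.9 s = 119.53 min.
Orbits per sidereal day = 86164 / 7171.9 = 12.014.

12.01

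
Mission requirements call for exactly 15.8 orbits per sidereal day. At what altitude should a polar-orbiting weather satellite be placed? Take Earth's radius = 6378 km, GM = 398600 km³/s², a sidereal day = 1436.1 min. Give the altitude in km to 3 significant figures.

Required period T = 86166 / 15.8 = 5453.5 s.
From T = 2π√(a³/μ): a = (μ T²/4π²)^(1/3) = (398600 × 5453.5² / 4π²)^(1/3) = 6696 km.
Altitude h = a − R = 6696 − 6378 = 318 km.

318 km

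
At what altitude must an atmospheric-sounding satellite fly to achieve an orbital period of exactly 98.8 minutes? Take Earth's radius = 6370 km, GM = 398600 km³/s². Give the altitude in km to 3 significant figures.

T = 98.8 min = 5928.0 s.
From T = 2π√(a³/μ): a = (μ T²/4π²)^(1/3) = (398600 × 5928.0² / 4π²)^(1/3) = 7079 km.
Altitude h = a − R = 7079 − 6370 = 709 km.

709 km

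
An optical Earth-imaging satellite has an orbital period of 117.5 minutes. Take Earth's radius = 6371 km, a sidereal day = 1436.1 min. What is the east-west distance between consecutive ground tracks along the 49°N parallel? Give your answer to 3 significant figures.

2150 km

T = 117.5 min = 7050.0 s.
Node shift per orbit = (7050.0/86166) × 360° = 29.45°.
Equatorial spacing = 29.45 × 111.2 km/° = 3275 km.
At 49° latitude, spacing = 3275 × cos(49°) = 2149 km.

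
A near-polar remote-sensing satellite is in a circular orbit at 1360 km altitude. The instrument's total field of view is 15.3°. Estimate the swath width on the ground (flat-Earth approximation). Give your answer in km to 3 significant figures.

Half-angle = 15.3°/2 = 7.65°.
Swath width ≈ 2h·tan(θ/2) = 2 × 1360 × tan(7.65°) = 365.3 km.

365 km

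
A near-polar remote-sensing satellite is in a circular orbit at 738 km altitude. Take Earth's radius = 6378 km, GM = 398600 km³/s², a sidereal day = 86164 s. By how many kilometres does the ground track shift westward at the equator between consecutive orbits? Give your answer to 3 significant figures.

2780 km

Semi-major axis a = 6378 + 738 = 7116 km. Period T = 2π√(a³/μ) = 2π√(7116³/398600) = 5974.0 s = 99.57 min.
During one orbit Earth rotates (5974.0 / 86164) × 360° = 24.96°.
At the equator that is 24.96° × (2π·6378/360) km/° = 24.96 × 111.3 = 2778 km.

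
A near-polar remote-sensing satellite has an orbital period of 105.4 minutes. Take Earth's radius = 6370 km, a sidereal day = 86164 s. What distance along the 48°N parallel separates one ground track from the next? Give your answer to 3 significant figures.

1970 km

T = 105.4 min = 6324.0 s.
Node shift per orbit = (6324.0/86164) × 360° = 26.42°.
Equatorial spacing = 26.42 × 111.2 km/° = 2938 km.
At 48° latitude, spacing = 2938 × cos(48°) = 1966 km.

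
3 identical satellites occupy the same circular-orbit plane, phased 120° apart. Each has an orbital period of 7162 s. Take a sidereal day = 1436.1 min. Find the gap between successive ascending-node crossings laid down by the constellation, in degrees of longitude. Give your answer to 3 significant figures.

Single-satellite node shift = (7162.0/86166) × 360° = 29.92°.
With 3 satellites evenly phased, successive equator crossings are 29.92/3 = 9.974° apart.

9.97°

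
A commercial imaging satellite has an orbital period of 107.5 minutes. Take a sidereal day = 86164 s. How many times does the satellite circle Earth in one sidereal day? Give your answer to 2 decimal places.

T = 107.5 min = 6450.0 s.
Orbits per sidereal day = 86164 / 6450.0 = 13.359.

13.36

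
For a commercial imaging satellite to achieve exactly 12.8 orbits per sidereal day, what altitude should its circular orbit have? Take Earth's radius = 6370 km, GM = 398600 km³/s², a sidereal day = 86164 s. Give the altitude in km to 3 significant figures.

1340 km

Required period T = 86164 / 12.8 = 6731.6 s.
From T = 2π√(a³/μ): a = (μ T²/4π²)^(1/3) = (398600 × 6731.6² / 4π²)^(1/3) = 7706 km.
Altitude h = a − R = 7706 − 6370 = 1336 km.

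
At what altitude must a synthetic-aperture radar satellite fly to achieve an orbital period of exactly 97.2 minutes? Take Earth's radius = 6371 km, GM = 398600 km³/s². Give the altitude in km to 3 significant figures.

T = 97.2 min = 5832.0 s.
From T = 2π√(a³/μ): a = (μ T²/4π²)^(1/3) = (398600 × 5832.0² / 4π²)^(1/3) = 7003 km.
Altitude h = a − R = 7003 − 6371 = 632 km.

632 km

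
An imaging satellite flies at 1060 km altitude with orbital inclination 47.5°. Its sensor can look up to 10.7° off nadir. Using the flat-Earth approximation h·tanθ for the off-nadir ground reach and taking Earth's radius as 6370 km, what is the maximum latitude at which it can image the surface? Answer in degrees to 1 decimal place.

For a prograde orbit the ground track reaches latitude ±i = ±47.5°.
Sensor half-swath on the ground ≈ 1060·tan(10.7°) = 200 km = 1.80° of latitude.
Maximum observable latitude ≈ 47.5 + 1.80 = 49.3°.

49.3°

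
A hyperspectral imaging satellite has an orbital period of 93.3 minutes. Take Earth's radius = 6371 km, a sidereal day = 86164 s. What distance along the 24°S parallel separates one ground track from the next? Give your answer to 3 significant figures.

2380 km

T = 93.3 min = 5598.0 s.
Node shift per orbit = (5598.0/86164) × 360° = 23.39°.
Equatorial spacing = 23.39 × 111.2 km/° = 2601 km.
At 24° latitude, spacing = 2601 × cos(24°) = 2376 km.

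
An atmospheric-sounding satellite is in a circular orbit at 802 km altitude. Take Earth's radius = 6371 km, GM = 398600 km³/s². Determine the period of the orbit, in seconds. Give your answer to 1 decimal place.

6045.9 seconds

Semi-major axis a = 6371 + 802 = 7173 km. Period T = 2π√(a³/μ) = 2π√(7173³/398600) = 6045.9 s = 100.77 min.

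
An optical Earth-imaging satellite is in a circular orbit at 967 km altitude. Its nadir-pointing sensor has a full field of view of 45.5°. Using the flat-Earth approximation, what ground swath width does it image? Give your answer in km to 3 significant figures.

Half-angle = 45.5°/2 = 22.75°.
Swath width ≈ 2h·tan(θ/2) = 2 × 967 × tan(22.75°) = 811.0 km.

811 km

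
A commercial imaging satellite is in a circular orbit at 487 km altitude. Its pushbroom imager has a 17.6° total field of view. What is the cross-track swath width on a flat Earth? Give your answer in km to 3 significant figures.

Half-angle = 17.6°/2 = 8.8°.
Swath width ≈ 2h·tan(θ/2) = 2 × 487 × tan(8.8°) = 150.8 km.

151 km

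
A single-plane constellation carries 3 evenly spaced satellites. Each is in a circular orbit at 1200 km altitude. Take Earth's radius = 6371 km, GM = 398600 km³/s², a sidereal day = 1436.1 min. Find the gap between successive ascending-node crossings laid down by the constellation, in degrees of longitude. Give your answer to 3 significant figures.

9.13°

Semi-major axis a = 6371 + 1200 = 7571 km. Period T = 2π√(a³/μ) = 2π√(7571³/398600) = 6556.0 s = 109.27 min.
Single-satellite node shift = (6556.0/86166) × 360° = 27.39°.
With 3 satellites evenly phased, successive equator crossings are 27.39/3 = 9.130° apart.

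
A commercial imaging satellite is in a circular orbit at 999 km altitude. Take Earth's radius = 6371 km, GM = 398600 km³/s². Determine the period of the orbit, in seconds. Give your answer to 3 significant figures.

6300 seconds

Semi-major axis a = 6371 + 999 = 7370 km. Period T = 2π√(a³/μ) = 2π√(7370³/398600) = 6296.7 s = 104.94 min.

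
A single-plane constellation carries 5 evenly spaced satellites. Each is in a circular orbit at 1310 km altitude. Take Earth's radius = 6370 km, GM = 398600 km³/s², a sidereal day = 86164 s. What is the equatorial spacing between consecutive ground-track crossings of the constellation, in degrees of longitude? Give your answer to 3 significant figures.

5.60°

Semi-major axis a = 6370 + 1310 = 7680 km. Period T = 2π√(a³/μ) = 2π√(7680³/398600) = 6698.1 s = 111.64 min.
Single-satellite node shift = (6698.1/86164) × 360° = 27.99°.
With 5 satellites evenly phased, successive equator crossings are 27.99/5 = 5.597° apart.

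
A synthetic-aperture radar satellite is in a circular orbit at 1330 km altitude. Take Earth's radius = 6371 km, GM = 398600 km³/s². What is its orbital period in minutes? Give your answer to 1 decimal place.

112.1 min

Semi-major axis a = 6371 + 1330 = 7701 km. Period T = 2π√(a³/μ) = 2π√(7701³/398600) = 6725.6 s = 112.09 min.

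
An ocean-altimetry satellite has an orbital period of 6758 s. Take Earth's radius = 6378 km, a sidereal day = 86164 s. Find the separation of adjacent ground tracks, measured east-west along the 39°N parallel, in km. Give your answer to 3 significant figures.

2440 km

Node shift per orbit = (6758.0/86164) × 360° = 28.24°.
Equatorial spacing = 28.24 × 111.3 km/° = 3143 km.
At 39° latitude, spacing = 3143 × cos(39°) = 2443 km.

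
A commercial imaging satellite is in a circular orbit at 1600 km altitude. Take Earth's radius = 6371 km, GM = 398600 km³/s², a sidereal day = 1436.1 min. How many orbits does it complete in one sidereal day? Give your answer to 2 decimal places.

Semi-major axis a = 6371 + 1600 = 7971 km. Period T = 2π√(a³/μ) = 2π√(7971³/398600) = 7082.4 s = 118.04 min.
Orbits per sidereal day = 86166 / 7082.4 = 12.166.

12.17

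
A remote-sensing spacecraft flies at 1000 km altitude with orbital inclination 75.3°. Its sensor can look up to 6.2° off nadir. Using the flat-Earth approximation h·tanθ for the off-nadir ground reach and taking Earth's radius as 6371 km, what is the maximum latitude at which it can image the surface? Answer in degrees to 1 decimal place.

For a prograde orbit the ground track reaches latitude ±i = ±75.3°.
Sensor half-swath on the ground ≈ 1000·tan(6.2°) = 109 km = 0.98° of latitude.
Maximum observable latitude ≈ 75.3 + 0.98 = 76.3°.

76.3°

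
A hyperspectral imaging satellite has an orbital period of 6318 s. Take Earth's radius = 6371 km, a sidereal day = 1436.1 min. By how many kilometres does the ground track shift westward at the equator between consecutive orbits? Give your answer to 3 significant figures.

During one orbit Earth rotates (6318.0 / 86166) × 360° = 26.40°.
At the equator that is 26.40° × (2π·6371/360) km/° = 26.40 × 111.2 = 2935 km.

2940 km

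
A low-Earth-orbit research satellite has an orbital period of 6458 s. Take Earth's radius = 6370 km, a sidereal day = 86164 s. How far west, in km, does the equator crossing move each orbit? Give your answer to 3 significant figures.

3000 km

During one orbit Earth rotates (6458.0 / 86164) × 360° = 26.98°.
At the equator that is 26.98° × (2π·6370/360) km/° = 26.98 × 111.2 = 3000 km.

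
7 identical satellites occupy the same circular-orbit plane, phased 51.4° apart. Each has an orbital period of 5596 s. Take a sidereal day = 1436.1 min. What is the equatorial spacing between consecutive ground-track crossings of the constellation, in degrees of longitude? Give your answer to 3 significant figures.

Single-satellite node shift = (5596.0/86166) × 360° = 23.38°.
With 7 satellites evenly phased, successive equator crossings are 23.38/7 = 3.340° apart.

3.34°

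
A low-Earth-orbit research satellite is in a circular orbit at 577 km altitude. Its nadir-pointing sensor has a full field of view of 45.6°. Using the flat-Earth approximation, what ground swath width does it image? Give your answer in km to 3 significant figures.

485 km

Half-angle = 45.6°/2 = 22.8°.
Swath width ≈ 2h·tan(θ/2) = 2 × 577 × tan(22.8°) = 485.1 km.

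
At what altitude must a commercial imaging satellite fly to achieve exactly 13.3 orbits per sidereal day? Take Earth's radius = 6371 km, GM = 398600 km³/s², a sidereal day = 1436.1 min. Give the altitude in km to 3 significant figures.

1140 km

Required period T = 86166 / 13.3 = 6478.6 s.
From T = 2π√(a³/μ): a = (μ T²/4π²)^(1/3) = (398600 × 6478.6² / 4π²)^(1/3) = 7511 km.
Altitude h = a − R = 7511 − 6371 = 1140 km.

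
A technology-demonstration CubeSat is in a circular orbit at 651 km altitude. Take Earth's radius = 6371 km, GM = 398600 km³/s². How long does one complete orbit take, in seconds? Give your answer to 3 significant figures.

5860 seconds

Semi-major axis a = 6371 + 651 = 7022 km. Period T = 2π√(a³/μ) = 2π√(7022³/398600) = 5856.0 s = 97.60 min.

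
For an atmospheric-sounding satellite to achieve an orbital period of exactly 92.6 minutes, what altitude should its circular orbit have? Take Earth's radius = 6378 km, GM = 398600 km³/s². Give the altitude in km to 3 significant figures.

402 km

T = 92.6 min = 5556.0 s.
From T = 2π√(a³/μ): a = (μ T²/4π²)^(1/3) = (398600 × 5556.0² / 4π²)^(1/3) = 6780 km.
Altitude h = a − R = 6780 − 6378 = 402 km.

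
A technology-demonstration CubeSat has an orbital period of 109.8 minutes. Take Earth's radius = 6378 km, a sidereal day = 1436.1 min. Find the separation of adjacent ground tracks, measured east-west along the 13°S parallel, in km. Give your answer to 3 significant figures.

T = 109.8 min = 6588.0 s.
Node shift per orbit = (6588.0/86166) × 360° = 27.52°.
Equatorial spacing = 27.52 × 111.3 km/° = 3064 km.
At 13° latitude, spacing = 3064 × cos(13°) = 2985 km.

2990 km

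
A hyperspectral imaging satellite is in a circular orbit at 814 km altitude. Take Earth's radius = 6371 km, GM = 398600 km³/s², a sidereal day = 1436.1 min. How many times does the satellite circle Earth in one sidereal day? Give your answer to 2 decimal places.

14.22

Semi-major axis a = 6371 + 814 = 7185 km. Period T = 2π√(a³/μ) = 2π√(7185³/398600) = 6061.1 s = 101.02 min.
Orbits per sidereal day = 86166 / 6061.1 = 14.216.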